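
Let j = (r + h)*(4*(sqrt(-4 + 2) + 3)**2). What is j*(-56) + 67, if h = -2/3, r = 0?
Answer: 3337/3 + 896*I*sqrt(2) ≈ 1112.3 + 1267.1*I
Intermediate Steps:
h = -2/3 (h = -2*1/3 = -2/3 ≈ -0.66667)
j = -8*(3 + I*sqrt(2))**2/3 (j = (0 - 2/3)*(4*(sqrt(-4 + 2) + 3)**2) = -8*(sqrt(-2) + 3)**2/3 = -8*(I*sqrt(2) + 3)**2/3 = -8*(3 + I*sqrt(2))**2/3 ≈ -18.667 - 22.627*I)
j*(-56) + 67 = (-56/3 - 16*I*sqrt(2))*(-56) + 67 = (3136/3 + 896*I*sqrt(2)) + 67 = 3337/3 + 896*I*sqrt(2)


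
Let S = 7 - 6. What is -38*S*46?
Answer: -1748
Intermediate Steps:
S = 1
-38*S*46 = -38*1*46 = -38*46 = -1748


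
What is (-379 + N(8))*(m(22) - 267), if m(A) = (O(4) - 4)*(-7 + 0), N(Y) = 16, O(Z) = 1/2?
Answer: 176055/2 ≈ 88028.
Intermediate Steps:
O(Z) = 1/2
m(A) = 49/2 (m(A) = (1/2 - 4)*(-7 + 0) = -7/2*(-7) = 49/2)
(-379 + N(8))*(m(22) - 267) = (-379 + 16)*(49/2 - 267) = -363*(-485/2) = 176055/2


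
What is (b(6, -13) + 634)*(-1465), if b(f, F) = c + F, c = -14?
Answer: -889255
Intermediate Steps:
b(f, F) = -14 + F
(b(6, -13) + 634)*(-1465) = ((-14 - 13) + 634)*(-1465) = (-27 + 634)*(-1465) = 607*(-1465) = -889255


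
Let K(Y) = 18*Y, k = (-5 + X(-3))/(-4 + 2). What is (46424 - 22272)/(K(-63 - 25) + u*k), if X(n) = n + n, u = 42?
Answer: -24152/1353 ≈ -17.851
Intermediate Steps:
X(n) = 2*n
k = 11/2 (k = (-5 + 2*(-3))/(-4 + 2) = (-5 - 6)/(-2) = -11*(-1/2) = 11/2 ≈ 5.5000)
(46424 - 22272)/(K(-63 - 25) + u*k) = (46424 - 22272)/(18*(-63 - 25) + 42*(11/2)) = 24152/(18*(-88) + 231) = 24152/(-1584 + 231) = 24152/(-1353) = 24152*(-1/1353) = -24152/1353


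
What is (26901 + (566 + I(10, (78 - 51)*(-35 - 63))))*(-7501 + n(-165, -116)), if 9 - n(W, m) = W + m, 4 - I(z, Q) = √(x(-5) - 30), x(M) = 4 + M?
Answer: -198093381 + 7211*I*√31 ≈ -1.9809e+8 + 40149.0*I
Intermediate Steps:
I(z, Q) = 4 - I*√31 (I(z, Q) = 4 - √((4 - 5) - 30) = 4 - √(-1 - 30) = 4 - √(-31) = 4 - I*√31)
n(W, m) = 9 - W - m (n(W, m) = 9 - (W + m) = 9 + (-W - m) = 9 - W - m)
(26901 + (566 + I(10, (78 - 51)*(-35 - 63))))*(-7501 + n(-165, -116)) = (26901 + (566 + (4 - I*√31)))*(-7501 + (9 - 1*(-165) - 1*(-116))) = (26901 + (570 - I*√31))*(-7501 + (9 + 165 + 116)) = (27471 - I*√31)*(-7501 + 290) = (27471 - I*√31)*(-7211) = -198093381 + 7211*I*√31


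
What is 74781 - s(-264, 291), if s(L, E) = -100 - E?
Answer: 75172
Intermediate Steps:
74781 - s(-264, 291) = 74781 - (-100 - 1*291) = 74781 - (-100 - 291) = 74781 - 1*(-391) = 74781 + 391 = 75172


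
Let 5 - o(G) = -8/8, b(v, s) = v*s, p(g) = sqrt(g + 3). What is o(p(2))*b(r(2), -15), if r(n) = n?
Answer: -180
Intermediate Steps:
p(g) = sqrt(3 + g)
b(v, s) = s*v
o(G) = 6 (o(G) = 5 - (-8)/8 = 5 - 1*(-1) = 5 + 1 = 6)
o(p(2))*b(r(2), -15) = 6*(-15*2) = 6*(-30) = -180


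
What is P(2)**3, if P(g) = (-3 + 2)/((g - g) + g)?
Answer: -1/8 ≈ -0.12500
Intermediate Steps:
P(g) = -1/g (P(g) = -1/(0 + g) = -1/g)
P(2)**3 = (-1/2)**3 = -1/8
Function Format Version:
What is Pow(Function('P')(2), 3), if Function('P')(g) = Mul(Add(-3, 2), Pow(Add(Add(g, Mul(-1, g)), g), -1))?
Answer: Rational(-1, 8) ≈ -0.12500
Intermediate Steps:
Function('P')(g) = Mul(-1, Pow(g, -1)) (Function('P')(g) = Mul(-1, Pow(Add(0, g), -1)) = Mul(-1, Pow(g, -1)))
Pow(Function('P')(2), 3) = Pow(Mul(-1, Pow(2, -1)), 3) = Pow(Mul(-1, Rational(1, 2)), 3) = Pow(Rational(-1, 2), 3) = Rational(-1, 8)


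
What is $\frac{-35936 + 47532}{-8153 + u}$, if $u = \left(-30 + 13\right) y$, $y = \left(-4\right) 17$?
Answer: $- \frac{11596}{6997} \approx -1.6573$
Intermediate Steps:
$y = -68$
$u = 1156$ ($u = \left(-30 + 13\right) \left(-68\right) = \left(-17\right) \left(-68\right) = 1156$)
$\frac{-35936 + 47532}{-8153 + u} = \frac{-35936 + 47532}{-8153 + 1156} = \frac{11596}{-6997} = 11596 \left(- \frac{1}{6997}\right) = - \frac{11596}{6997}$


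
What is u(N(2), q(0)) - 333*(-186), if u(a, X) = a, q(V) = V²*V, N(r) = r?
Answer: 61940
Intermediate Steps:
q(V) = V³
u(N(2), q(0)) - 333*(-186) = 2 - 333*(-186) = 2 + 61938 = 61940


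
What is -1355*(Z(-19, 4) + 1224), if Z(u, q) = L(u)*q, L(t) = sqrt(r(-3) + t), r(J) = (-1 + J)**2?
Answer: -1658520 - 5420*I*sqrt(3) ≈ -1.6585e+6 - 9387.7*I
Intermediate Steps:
L(t) = sqrt(16 + t) (L(t) = sqrt((-1 - 3)**2 + t) = sqrt((-4)**2 + t) = sqrt(16 + t))
Z(u, q) = q*sqrt(16 + u) (Z(u, q) = sqrt(16 + u)*q = q*sqrt(16 + u))
-1355*(Z(-19, 4) + 1224) = -1355*(4*sqrt(16 - 19) + 1224) = -1355*(4*sqrt(-3) + 1224) = -1355*(4*(I*sqrt(3)) + 1224) = -1355*(4*I*sqrt(3) + 1224) = -1355*(1224 + 4*I*sqrt(3)) = -1658520 - 5420*I*sqrt(3)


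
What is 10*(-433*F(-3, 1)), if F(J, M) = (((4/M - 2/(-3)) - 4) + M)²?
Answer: -108250/9 ≈ -12028.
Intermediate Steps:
F(J, M) = (-10/3 + M + 4/M)² (F(J, M) = (((4/M - 2*(-⅓)) - 4) + M)² = (((4/M + ⅔) - 4) + M)² = (((⅔ + 4/M) - 4) + M)² = ((-10/3 + 4/M) + M)² = (-10/3 + M + 4/M)²)
10*(-433*F(-3, 1)) = 10*(-433*(12 - 10*1 + 3*1²)²/(9*1²)) = 10*(-433*(12 - 10 + 3*1)²/9) = 10*(-433*(12 - 10 + 3)²/9) = 10*(-433*5²/9) = 10*(-433*25/9) = 10*(-10825/9) = -108250/9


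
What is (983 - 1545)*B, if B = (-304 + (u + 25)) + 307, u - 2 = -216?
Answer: 104532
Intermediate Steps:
u = -214 (u = 2 - 216 = -214)
B = -186 (B = (-304 + (-214 + 25)) + 307 = (-304 - 189) + 307 = -493 + 307 = -186)
(983 - 1545)*B = (983 - 1545)*(-186) = -562*(-186) = 104532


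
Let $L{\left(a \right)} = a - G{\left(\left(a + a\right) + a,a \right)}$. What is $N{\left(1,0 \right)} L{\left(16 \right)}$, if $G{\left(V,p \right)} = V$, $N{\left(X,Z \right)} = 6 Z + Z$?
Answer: $0$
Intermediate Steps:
$N{\left(X,Z \right)} = 7 Z$
$L{\left(a \right)} = - 2 a$ ($L{\left(a \right)} = a - \left(\left(a + a\right) + a\right) = a - \left(2 a + a\right) = a - 3 a = - 2 a$)
$N{\left(1,0 \right)} L{\left(16 \right)} = 7 \cdot 0 \left(\left(-2\right) 16\right) = 0 \left(-32\right) = 0$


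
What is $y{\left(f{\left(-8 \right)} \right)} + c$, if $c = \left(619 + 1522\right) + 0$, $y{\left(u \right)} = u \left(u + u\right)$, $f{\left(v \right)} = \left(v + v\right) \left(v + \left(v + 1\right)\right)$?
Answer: $117341$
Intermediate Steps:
$f{\left(v \right)} = 2 v \left(1 + 2 v\right)$ ($f{\left(v \right)} = 2 v \left(v + \left(1 + v\right)\right) = 2 v \left(1 + 2 v\right)$)
$y{\left(u \right)} = 2 u^{2}$ ($y{\left(u \right)} = u 2 u = 2 u^{2}$)
$c = 2141$ ($c = 2141 + 0 = 2141$)
$y{\left(f{\left(-8 \right)} \right)} + c = 2 \left(2 \left(-8\right) \left(1 + 2 \left(-8\right)\right)\right)^{2} + 2141 = 2 \left(2 \left(-8\right) \left(1 - 16\right)\right)^{2} + 2141 = 2 \left(2 \left(-8\right) \left(-15\right)\right)^{2} + 2141 = 2 \cdot 240^{2} + 2141 = 2 \cdot 57600 + 2141 = 115200 + 2141 = 117341$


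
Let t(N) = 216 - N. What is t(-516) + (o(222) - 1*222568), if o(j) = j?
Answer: -221614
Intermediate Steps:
t(-516) + (o(222) - 1*222568) = (216 - 1*(-516)) + (222 - 1*222568) = (216 + 516) + (222 - 222568) = 732 - 222346 = -221614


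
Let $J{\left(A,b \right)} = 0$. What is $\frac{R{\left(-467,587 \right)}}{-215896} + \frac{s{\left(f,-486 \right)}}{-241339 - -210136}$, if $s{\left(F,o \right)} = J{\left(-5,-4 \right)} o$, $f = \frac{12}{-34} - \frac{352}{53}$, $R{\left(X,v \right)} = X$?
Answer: $\frac{467}{215896} \approx 0.0021631$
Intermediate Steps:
$f = - \frac{6302}{901}$ ($f = 12 \left(- \frac{1}{34}\right) - \frac{352}{53} = - \frac{6}{17} - \frac{352}{53} = - \frac{6302}{901} \approx -6.9945$)
$s{\left(F,o \right)} = 0$ ($s{\left(F,o \right)} = 0 o = 0$)
$\frac{R{\left(-467,587 \right)}}{-215896} + \frac{s{\left(f,-486 \right)}}{-241339 - -210136} = - \frac{467}{-215896} + \frac{0}{-241339 - -210136} = \left(-467\right) \left(- \frac{1}{215896}\right) + \frac{0}{-241339 + 210136} = \frac{467}{215896} + \frac{0}{-31203} = \frac{467}{215896} + 0 \left(- \frac{1}{31203}\right) = \frac{467}{215896} + 0 = \frac{467}{215896}$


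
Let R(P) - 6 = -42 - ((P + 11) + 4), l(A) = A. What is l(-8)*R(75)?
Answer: 1008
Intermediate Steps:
R(P) = -51 - P (R(P) = 6 + (-42 - ((P + 11) + 4)) = 6 + (-42 - ((11 + P) + 4)) = 6 + (-42 - (15 + P)) = 6 + (-42 + (-15 - P)) = 6 + (-57 - P) = -51 - P)
l(-8)*R(75) = -8*(-51 - 1*75) = -8*(-51 - 75) = -8*(-126) = 1008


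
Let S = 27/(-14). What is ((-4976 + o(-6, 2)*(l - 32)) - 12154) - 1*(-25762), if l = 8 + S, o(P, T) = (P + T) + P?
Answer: 62239/7 ≈ 8891.3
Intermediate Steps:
o(P, T) = T + 2*P
S = -27/14 (S = 27*(-1/14) = -27/14 ≈ -1.9286)
l = 85/14 (l = 8 - 27/14 = 85/14 ≈ 6.0714)
((-4976 + o(-6, 2)*(l - 32)) - 12154) - 1*(-25762) = ((-4976 + (2 + 2*(-6))*(85/14 - 32)) - 12154) - 1*(-25762) = ((-4976 + (2 - 12)*(-363/14)) - 12154) + 25762 = ((-4976 - 10*(-363/14)) - 12154) + 25762 = ((-4976 + 1815/7) - 12154) + 25762 = (-33017/7 - 12154) + 25762 = -118095/7 + 25762 = 62239/7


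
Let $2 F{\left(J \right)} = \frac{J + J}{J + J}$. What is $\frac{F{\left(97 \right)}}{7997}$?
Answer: $\frac{1}{15994} \approx 6.2523 \cdot 10^{-5}$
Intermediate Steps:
$F{\left(J \right)} = \frac{1}{2}$ ($F{\left(J \right)} = \frac{\left(J + J\right) \frac{1}{J + J}}{2} = \frac{2 J \frac{1}{2 J}}{2} = \frac{1}{2} \cdot 1 = \frac{1}{2}$)
$\frac{F{\left(97 \right)}}{7997} = \frac{1}{2 \cdot 7997} = \frac{1}{2} \cdot \frac{1}{7997} = \frac{1}{15994}$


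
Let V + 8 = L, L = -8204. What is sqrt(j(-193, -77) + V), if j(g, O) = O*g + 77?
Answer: sqrt(6726) ≈ 82.012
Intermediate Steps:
j(g, O) = 77 + O*g
V = -8212 (V = -8 - 8204 = -8212)
sqrt(j(-193, -77) + V) = sqrt((77 - 77*(-193)) - 8212) = sqrt((77 + 14861) - 8212) = sqrt(14938 - 8212) = sqrt(6726)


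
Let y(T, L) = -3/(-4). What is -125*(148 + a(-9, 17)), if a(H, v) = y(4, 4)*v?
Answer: -80375/4 ≈ -20094.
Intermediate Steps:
y(T, L) = ¾ (y(T, L) = -3*(-¼) = ¾)
a(H, v) = 3*v/4
-125*(148 + a(-9, 17)) = -125*(148 + (¾)*17) = -125*(148 + 51/4) = -125*643/4 = -80375/4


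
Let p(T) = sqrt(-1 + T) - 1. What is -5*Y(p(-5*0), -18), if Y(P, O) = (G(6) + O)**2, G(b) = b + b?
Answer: -180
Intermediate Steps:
G(b) = 2*b
p(T) = -1 + sqrt(-1 + T)
Y(P, O) = (12 + O)**2 (Y(P, O) = (2*6 + O)**2 = (12 + O)**2)
-5*Y(p(-5*0), -18) = -5*(12 - 18)**2 = -5*(-6)**2 = -5*36 = -180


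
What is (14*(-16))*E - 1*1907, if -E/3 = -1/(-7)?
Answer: -1811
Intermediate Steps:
E = -3/7 (E = -(-3)/(-7) = -(-3)*(-1)/7 = -3*1/7 = -3/7 ≈ -0.42857)
(14*(-16))*E - 1*1907 = (14*(-16))*(-3/7) - 1*1907 = -224*(-3/7) - 1907 = 96 - 1907 = -1811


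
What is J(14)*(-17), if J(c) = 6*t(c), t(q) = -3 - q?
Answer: 1734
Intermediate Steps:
J(c) = -18 - 6*c (J(c) = 6*(-3 - c) = -18 - 6*c)
J(14)*(-17) = (-18 - 6*14)*(-17) = (-18 - 84)*(-17) = -102*(-17) = 1734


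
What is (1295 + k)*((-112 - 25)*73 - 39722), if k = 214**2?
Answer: -2341505793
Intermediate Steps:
k = 45796
(1295 + k)*((-112 - 25)*73 - 39722) = (1295 + 45796)*((-112 - 25)*73 - 39722) = 47091*(-137*73 - 39722) = 47091*(-10001 - 39722) = 47091*(-49723) = -2341505793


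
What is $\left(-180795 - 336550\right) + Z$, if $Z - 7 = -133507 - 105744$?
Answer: $-756589$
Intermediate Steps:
$Z = -239244$ ($Z = 7 - 239251 = -239244$)
$\left(-180795 - 336550\right) + Z = \left(-180795 - 336550\right) - 239244 = -517345 - 239244 = -756589$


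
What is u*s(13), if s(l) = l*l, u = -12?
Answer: -2028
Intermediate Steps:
s(l) = l**2
u*s(13) = -12*13**2 = -12*169 = -2028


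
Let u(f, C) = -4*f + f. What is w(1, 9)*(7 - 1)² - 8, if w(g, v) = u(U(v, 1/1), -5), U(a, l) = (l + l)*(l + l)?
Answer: -440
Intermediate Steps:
U(a, l) = 4*l² (U(a, l) = (2*l)*(2*l) = 4*l²)
u(f, C) = -3*f
w(g, v) = -12 (w(g, v) = -12*(1/1)² = -12*(1*1)² = -12*1² = -12)
w(1, 9)*(7 - 1)² - 8 = -12*(7 - 1)² - 8 = -12*6² - 8 = -12*36 - 8 = -432 - 8 = -440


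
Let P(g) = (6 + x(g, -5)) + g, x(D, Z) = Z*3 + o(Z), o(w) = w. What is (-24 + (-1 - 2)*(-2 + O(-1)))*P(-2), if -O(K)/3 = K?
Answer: 432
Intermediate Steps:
x(D, Z) = 4*Z (x(D, Z) = Z*3 + Z = 3*Z + Z = 4*Z)
O(K) = -3*K
P(g) = -14 + g (P(g) = (6 + 4*(-5)) + g = (6 - 20) + g = -14 + g)
(-24 + (-1 - 2)*(-2 + O(-1)))*P(-2) = (-24 + (-1 - 2)*(-2 - 3*(-1)))*(-14 - 2) = (-24 - 3*(-2 + 3))*(-16) = (-24 - 3*1)*(-16) = (-24 - 3)*(-16) = -27*(-16) = 432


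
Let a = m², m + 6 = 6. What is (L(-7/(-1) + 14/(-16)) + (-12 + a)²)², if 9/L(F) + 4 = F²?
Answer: 10640335104/511225 ≈ 20813.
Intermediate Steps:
m = 0 (m = -6 + 6 = 0)
a = 0 (a = 0² = 0)
L(F) = 9/(-4 + F²)
(L(-7/(-1) + 14/(-16)) + (-12 + a)²)² = (9/(-4 + (-7/(-1) + 14/(-16))²) + (-12 + 0)²)² = (9/(-4 + (-7*(-1) + 14*(-1/16))²) + (-12)²)² = (9/(-4 + (7 - 7/8)²) + 144)² = (9/(-4 + (49/8)²) + 144)² = (9/(-4 + 2401/64) + 144)² = (9/(2145/64) + 144)² = (9*(64/2145) + 144)² = (192/715 + 144)² = (103152/715)² = 10640335104/511225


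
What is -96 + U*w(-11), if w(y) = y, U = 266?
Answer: -3022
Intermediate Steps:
-96 + U*w(-11) = -96 + 266*(-11) = -96 - 2926 = -3022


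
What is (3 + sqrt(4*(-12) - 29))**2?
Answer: (3 + I*sqrt(77))**2 ≈ -68.0 + 52.65*I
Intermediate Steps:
(3 + sqrt(4*(-12) - 29))**2 = (3 + sqrt(-48 - 29))**2 = (3 + sqrt(-77))**2 = (3 + I*sqrt(77))**2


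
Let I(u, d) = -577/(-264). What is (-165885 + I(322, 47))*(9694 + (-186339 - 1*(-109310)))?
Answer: 982935299035/88 ≈ 1.1170e+10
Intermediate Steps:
I(u, d) = 577/264 (I(u, d) = -577*(-1/264) = 577/264)
(-165885 + I(322, 47))*(9694 + (-186339 - 1*(-109310))) = (-165885 + 577/264)*(9694 + (-186339 - 1*(-109310))) = -43793063*(9694 + (-186339 + 109310))/264 = -43793063*(9694 - 77029)/264 = -43793063/264*(-67335) = 982935299035/88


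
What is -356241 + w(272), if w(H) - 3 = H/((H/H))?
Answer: -355966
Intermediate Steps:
w(H) = 3 + H (w(H) = 3 + H/((H/H)) = 3 + H/1 = 3 + H*1 = 3 + H)
-356241 + w(272) = -356241 + (3 + 272) = -356241 + 275 = -355966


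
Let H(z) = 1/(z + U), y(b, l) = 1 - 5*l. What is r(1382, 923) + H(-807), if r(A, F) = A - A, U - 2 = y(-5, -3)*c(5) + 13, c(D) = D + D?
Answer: -1/632 ≈ -0.0015823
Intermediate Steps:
y(b, l) = 1 - 5*l
c(D) = 2*D
U = 175 (U = 2 + ((1 - 5*(-3))*(2*5) + 13) = 2 + ((1 + 15)*10 + 13) = 2 + (16*10 + 13) = 2 + (160 + 13) = 2 + 173 = 175)
r(A, F) = 0
H(z) = 1/(175 + z) (H(z) = 1/(z + 175) = 1/(175 + z))
r(1382, 923) + H(-807) = 0 + 1/(175 - 807) = 0 + 1/(-632) = 0 - 1/632 = -1/632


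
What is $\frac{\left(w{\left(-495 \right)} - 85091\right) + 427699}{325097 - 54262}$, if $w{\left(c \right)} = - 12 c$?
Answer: $\frac{348548}{270835} \approx 1.2869$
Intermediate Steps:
$\frac{\left(w{\left(-495 \right)} - 85091\right) + 427699}{325097 - 54262} = \frac{\left(\left(-12\right) \left(-495\right) - 85091\right) + 427699}{325097 - 54262} = \frac{\left(5940 - 85091\right) + 427699}{270835} = \left(-79151 + 427699\right) \frac{1}{270835} = 348548 \cdot \frac{1}{270835} = \frac{348548}{270835}$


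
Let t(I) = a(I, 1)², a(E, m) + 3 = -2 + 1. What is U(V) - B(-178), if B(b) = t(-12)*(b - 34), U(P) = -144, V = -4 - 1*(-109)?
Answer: 3248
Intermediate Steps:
a(E, m) = -4 (a(E, m) = -3 + (-2 + 1) = -3 - 1 = -4)
V = 105 (V = -4 + 109 = 105)
t(I) = 16 (t(I) = (-4)² = 16)
B(b) = -544 + 16*b (B(b) = 16*(b - 34) = 16*(-34 + b) = -544 + 16*b)
U(V) - B(-178) = -144 - (-544 + 16*(-178)) = -144 - (-544 - 2848) = -144 - 1*(-3392) = -144 + 3392 = 3248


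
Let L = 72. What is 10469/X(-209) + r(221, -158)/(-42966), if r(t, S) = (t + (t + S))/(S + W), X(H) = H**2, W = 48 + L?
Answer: 1076884/4489947 ≈ 0.23984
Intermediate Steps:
W = 120 (W = 48 + 72 = 120)
r(t, S) = (S + 2*t)/(120 + S) (r(t, S) = (t + (t + S))/(S + 120) = (t + (S + t))/(120 + S) = (S + 2*t)/(120 + S))
10469/X(-209) + r(221, -158)/(-42966) = 10469/((-209)**2) + ((-158 + 2*221)/(120 - 158))/(-42966) = 10469/43681 + ((-158 + 442)/(-38))*(-1/42966) = 10469*(1/43681) - 1/38*284*(-1/42966) = 29/121 - 142/19*(-1/42966) = 29/121 + 71/408177 = 1076884/4489947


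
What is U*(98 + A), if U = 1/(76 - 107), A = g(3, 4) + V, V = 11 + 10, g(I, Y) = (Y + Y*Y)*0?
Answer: -119/31 ≈ -3.8387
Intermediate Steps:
g(I, Y) = 0 (g(I, Y) = (Y + Y²)*0 = 0)
V = 21
A = 21 (A = 0 + 21 = 21)
U = -1/31 (U = 1/(-31) = -1/31 ≈ -0.032258)
U*(98 + A) = -(98 + 21)/31 = -1/31*119 = -119/31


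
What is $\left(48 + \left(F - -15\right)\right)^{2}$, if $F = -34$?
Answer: $841$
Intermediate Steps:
$\left(48 + \left(F - -15\right)\right)^{2} = \left(48 - 19\right)^{2} = 29^{2} = 841$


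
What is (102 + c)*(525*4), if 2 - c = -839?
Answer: 1980300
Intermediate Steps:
c = 841 (c = 2 - 1*(-839) = 2 + 839 = 841)
(102 + c)*(525*4) = (102 + 841)*(525*4) = 943*2100 = 1980300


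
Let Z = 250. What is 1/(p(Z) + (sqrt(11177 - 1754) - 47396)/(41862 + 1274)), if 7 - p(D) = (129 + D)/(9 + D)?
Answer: 553935177367040/2458320543627337 - 8680818048*sqrt(1047)/2458320543627337 ≈ 0.22522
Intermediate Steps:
p(D) = 7 - (129 + D)/(9 + D)
1/(p(Z) + (sqrt(11177 - 1754) - 47396)/(41862 + 1274)) = 1/(6*(-11 + 250)/(9 + 250) + (sqrt(11177 - 1754) - 47396)/(41862 + 1274)) = 1/(6*239/259 + (sqrt(9423) - 47396)/43136) = 1/(6*(1/259)*239 + (3*sqrt(1047) - 47396)*(1/43136)) = 1/(1434/259 + (-47396 + 3*sqrt(1047))*(1/43136)) = 1/(1434/259 + (-11849/10784 + 3*sqrt(1047)/43136)) = 1/(12395365/2793056 + 3*sqrt(1047)/43136)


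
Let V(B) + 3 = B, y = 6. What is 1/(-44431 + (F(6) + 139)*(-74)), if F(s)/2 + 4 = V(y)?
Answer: -1/54569 ≈ -1.8325e-5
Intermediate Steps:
V(B) = -3 + B
F(s) = -2 (F(s) = -8 + 2*(-3 + 6) = -8 + 2*3 = -8 + 6 = -2)
1/(-44431 + (F(6) + 139)*(-74)) = 1/(-44431 + (-2 + 139)*(-74)) = 1/(-44431 + 137*(-74)) = 1/(-44431 - 10138) = 1/(-54569) = -1/54569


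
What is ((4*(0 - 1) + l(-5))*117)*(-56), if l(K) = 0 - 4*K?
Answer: -104832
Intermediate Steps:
l(K) = -4*K
((4*(0 - 1) + l(-5))*117)*(-56) = ((4*(0 - 1) - 4*(-5))*117)*(-56) = ((4*(-1) + 20)*117)*(-56) = ((-4 + 20)*117)*(-56) = (16*117)*(-56) = 1872*(-56) = -104832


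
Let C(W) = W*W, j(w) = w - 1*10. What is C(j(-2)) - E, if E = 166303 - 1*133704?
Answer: -32455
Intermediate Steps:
j(w) = -10 + w (j(w) = w - 10 = -10 + w)
C(W) = W**2
E = 32599 (E = 166303 - 133704 = 32599)
C(j(-2)) - E = (-10 - 2)**2 - 1*32599 = (-12)**2 - 32599 = 144 - 32599 = -32455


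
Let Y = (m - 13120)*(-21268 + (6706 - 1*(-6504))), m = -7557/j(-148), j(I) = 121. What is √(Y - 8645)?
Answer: √12852084421/11 ≈ 10306.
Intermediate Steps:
m = -687/11 (m = -7557/121 = -7557*1/121 = -687/11 ≈ -62.455)
Y = 1168466406/11 (Y = (-687/11 - 13120)*(-21268 + (6706 - 1*(-6504))) = -145007*(-21268 + (6706 + 6504))/11 = -145007*(-21268 + 13210)/11 = -145007/11*(-8058) = 1168466406/11 ≈ 1.0622e+8)
√(Y - 8645) = √(1168466406/11 - 8645) = √(1168371311/11) = √12852084421/11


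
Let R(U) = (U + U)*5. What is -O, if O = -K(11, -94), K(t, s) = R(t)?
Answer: 110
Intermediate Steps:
R(U) = 10*U (R(U) = (2*U)*5 = 10*U)
K(t, s) = 10*t
O = -110 (O = -10*11 = -1*110 = -110)
-O = -1*(-110) = 110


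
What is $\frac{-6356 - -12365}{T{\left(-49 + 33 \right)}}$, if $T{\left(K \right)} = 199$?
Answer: $\frac{6009}{199} \approx 30.196$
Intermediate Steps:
$\frac{-6356 - -12365}{T{\left(-49 + 33 \right)}} = \frac{-6356 - -12365}{199} = \left(-6356 + 12365\right) \frac{1}{199} = 6009 \cdot \frac{1}{199} = \frac{6009}{199}$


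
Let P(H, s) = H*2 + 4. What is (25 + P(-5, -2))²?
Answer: 361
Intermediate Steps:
P(H, s) = 4 + 2*H (P(H, s) = 2*H + 4 = 4 + 2*H)
(25 + P(-5, -2))² = (25 + (4 + 2*(-5)))² = (25 + (4 - 10))² = (25 - 6)² = 19² = 361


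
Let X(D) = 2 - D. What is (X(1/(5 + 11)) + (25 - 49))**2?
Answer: 124609/256 ≈ 486.75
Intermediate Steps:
(X(1/(5 + 11)) + (25 - 49))**2 = ((2 - 1/(5 + 11)) + (25 - 49))**2 = ((2 - 1/16) - 24)**2 = (31/16 - 24)**2 = (-353/16)**2 = 124609/256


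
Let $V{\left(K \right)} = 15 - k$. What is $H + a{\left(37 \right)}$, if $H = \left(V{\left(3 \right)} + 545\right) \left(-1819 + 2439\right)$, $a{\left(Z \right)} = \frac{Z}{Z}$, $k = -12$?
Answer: $354641$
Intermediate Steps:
$a{\left(Z \right)} = 1$
$V{\left(K \right)} = 27$ ($V{\left(K \right)} = 15 - -12 = 15 + 12 = 27$)
$H = 354640$ ($H = \left(27 + 545\right) \left(-1819 + 2439\right) = 572 \cdot 620 = 354640$)
$H + a{\left(37 \right)} = 354640 + 1 = 354641$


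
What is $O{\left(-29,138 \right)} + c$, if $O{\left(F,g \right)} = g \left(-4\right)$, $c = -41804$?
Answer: $-42356$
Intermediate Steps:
$O{\left(F,g \right)} = - 4 g$
$O{\left(-29,138 \right)} + c = \left(-4\right) 138 - 41804 = -552 - 41804 = -42356$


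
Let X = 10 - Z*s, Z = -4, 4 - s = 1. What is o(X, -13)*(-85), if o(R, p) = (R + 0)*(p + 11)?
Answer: 3740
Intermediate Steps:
s = 3 (s = 4 - 1*1 = 4 - 1 = 3)
X = 22 (X = 10 - (-4)*3 = 10 - 1*(-12) = 10 + 12 = 22)
o(R, p) = R*(11 + p)
o(X, -13)*(-85) = (22*(11 - 13))*(-85) = (22*(-2))*(-85) = -44*(-85) = 3740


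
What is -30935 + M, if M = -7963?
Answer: -38898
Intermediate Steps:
-30935 + M = -30935 - 7963 = -38898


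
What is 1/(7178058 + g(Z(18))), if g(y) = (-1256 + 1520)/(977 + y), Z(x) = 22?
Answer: 333/2390293402 ≈ 1.3931e-7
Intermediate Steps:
g(y) = 264/(977 + y)
1/(7178058 + g(Z(18))) = 1/(7178058 + 264/(977 + 22)) = 1/(7178058 + 264/999) = 1/(7178058 + 264*(1/999)) = 1/(7178058 + 88/333) = 1/(2390293402/333) = 333/2390293402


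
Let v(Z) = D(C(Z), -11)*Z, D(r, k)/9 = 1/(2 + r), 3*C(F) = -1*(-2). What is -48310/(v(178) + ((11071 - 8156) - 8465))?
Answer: 193240/19797 ≈ 9.7611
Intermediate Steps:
C(F) = ⅔ (C(F) = (-1*(-2))/3 = (⅓)*2 = ⅔)
D(r, k) = 9/(2 + r)
v(Z) = 27*Z/8 (v(Z) = (9/(2 + ⅔))*Z = (9/(8/3))*Z = (9*(3/8))*Z = 27*Z/8)
-48310/(v(178) + ((11071 - 8156) - 8465)) = -48310/((27/8)*178 + ((11071 - 8156) - 8465)) = -48310/(2403/4 + (2915 - 8465)) = -48310/(2403/4 - 5550) = -48310/(-19797/4) = -48310*(-4/19797) = 193240/19797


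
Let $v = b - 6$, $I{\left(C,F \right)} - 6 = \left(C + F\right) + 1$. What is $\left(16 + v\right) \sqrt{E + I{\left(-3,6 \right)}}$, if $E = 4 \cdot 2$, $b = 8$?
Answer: $54 \sqrt{2} \approx 76.368$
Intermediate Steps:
$I{\left(C,F \right)} = 7 + C + F$ ($I{\left(C,F \right)} = 6 + \left(\left(C + F\right) + 1\right) = 6 + \left(1 + C + F\right) = 7 + C + F$)
$v = 2$ ($v = 8 - 6 = 2$)
$E = 8$
$\left(16 + v\right) \sqrt{E + I{\left(-3,6 \right)}} = \left(16 + 2\right) \sqrt{8 + \left(7 - 3 + 6\right)} = 18 \sqrt{8 + 10} = 18 \sqrt{18} = 18 \cdot 3 \sqrt{2} = 54 \sqrt{2}$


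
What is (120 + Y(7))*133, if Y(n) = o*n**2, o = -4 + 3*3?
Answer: 48545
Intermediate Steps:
o = 5 (o = -4 + 9 = 5)
Y(n) = 5*n**2
(120 + Y(7))*133 = (120 + 5*7**2)*133 = (120 + 5*49)*133 = (120 + 245)*133 = 365*133 = 48545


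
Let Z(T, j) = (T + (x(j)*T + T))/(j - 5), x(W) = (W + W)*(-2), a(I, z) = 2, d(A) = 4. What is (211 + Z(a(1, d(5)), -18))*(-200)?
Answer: -941000/23 ≈ -40913.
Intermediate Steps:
x(W) = -4*W (x(W) = (2*W)*(-2) = -4*W)
Z(T, j) = (2*T - 4*T*j)/(-5 + j) (Z(T, j) = (T + ((-4*j)*T + T))/(j - 5) = (T + (-4*T*j + T))/(-5 + j) = (T + (T - 4*T*j))/(-5 + j) = (2*T - 4*T*j)/(-5 + j))
(211 + Z(a(1, d(5)), -18))*(-200) = (211 + 2*2*(1 - 2*(-18))/(-5 - 18))*(-200) = (211 + 2*2*(1 + 36)/(-23))*(-200) = (211 + 2*2*(-1/23)*37)*(-200) = (211 - 148/23)*(-200) = (4705/23)*(-200) = -941000/23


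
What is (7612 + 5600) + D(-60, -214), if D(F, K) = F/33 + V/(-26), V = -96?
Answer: 1889584/143 ≈ 13214.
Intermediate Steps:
D(F, K) = 48/13 + F/33 (D(F, K) = F/33 - 96/(-26) = F*(1/33) - 96*(-1/26) = F/33 + 48/13 = 48/13 + F/33)
(7612 + 5600) + D(-60, -214) = (7612 + 5600) + (48/13 + (1/33)*(-60)) = 13212 + (48/13 - 20/11) = 13212 + 268/143 = 1889584/143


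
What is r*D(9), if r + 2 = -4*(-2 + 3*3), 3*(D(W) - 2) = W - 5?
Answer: -100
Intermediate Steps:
D(W) = 1/3 + W/3 (D(W) = 2 + (W - 5)/3 = 2 + (-5 + W)/3 = 2 + (-5/3 + W/3) = 1/3 + W/3)
r = -30 (r = -2 - 4*(-2 + 3*3) = -2 - 4*(-2 + 9) = -2 - 4*7 = -2 - 28 = -30)
r*D(9) = -30*(1/3 + (1/3)*9) = -30*(1/3 + 3) = -30*10/3 = -100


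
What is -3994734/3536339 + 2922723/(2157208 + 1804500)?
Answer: -5490230314575/14009942507012 ≈ -0.39188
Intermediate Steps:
-3994734/3536339 + 2922723/(2157208 + 1804500) = -3994734*1/3536339 + 2922723/3961708 = -3994734/3536339 + 2922723*(1/3961708) = -3994734/3536339 + 2922723/3961708 = -5490230314575/14009942507012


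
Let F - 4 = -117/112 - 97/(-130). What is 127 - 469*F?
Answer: -1673369/1040 ≈ -1609.0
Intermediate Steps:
F = 26947/7280 (F = 4 + (-117/112 - 97/(-130)) = 4 + (-117*1/112 - 97*(-1/130)) = 4 + (-117/112 + 97/130) = 4 - 2173/7280 = 26947/7280 ≈ 3.7015)
127 - 469*F = 127 - 469*26947/7280 = 127 - 1805449/1040 = -1673369/1040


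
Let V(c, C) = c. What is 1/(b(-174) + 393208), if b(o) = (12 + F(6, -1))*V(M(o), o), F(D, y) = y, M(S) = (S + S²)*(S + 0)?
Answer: -1/57222020 ≈ -1.7476e-8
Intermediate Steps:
M(S) = S*(S + S²) (M(S) = (S + S²)*S = S*(S + S²))
b(o) = 11*o²*(1 + o) (b(o) = (12 - 1)*(o²*(1 + o)) = 11*(o²*(1 + o)) = 11*o²*(1 + o))
1/(b(-174) + 393208) = 1/(11*(-174)²*(1 - 174) + 393208) = 1/(11*30276*(-173) + 393208) = 1/(-57615228 + 393208) = 1/(-57222020) = -1/57222020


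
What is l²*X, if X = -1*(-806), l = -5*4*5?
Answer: 8060000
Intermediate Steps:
l = -100 (l = -20*5 = -100)
X = 806
l²*X = (-100)²*806 = 10000*806 = 8060000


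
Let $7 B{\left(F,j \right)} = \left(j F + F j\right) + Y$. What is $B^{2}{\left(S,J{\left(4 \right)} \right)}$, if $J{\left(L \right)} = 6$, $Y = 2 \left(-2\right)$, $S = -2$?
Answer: $16$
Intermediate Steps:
$Y = -4$
$B{\left(F,j \right)} = - \frac{4}{7} + \frac{2 F j}{7}$ ($B{\left(F,j \right)} = \frac{\left(j F + F j\right) - 4}{7} = \frac{\left(F j + F j\right) - 4}{7} = \frac{2 F j - 4}{7} = \frac{-4 + 2 F j}{7} = - \frac{4}{7} + \frac{2 F j}{7}$)
$B^{2}{\left(S,J{\left(4 \right)} \right)} = \left(- \frac{4}{7} + \frac{2}{7} \left(-2\right) 6\right)^{2} = \left(- \frac{4}{7} - \frac{24}{7}\right)^{2} = \left(-4\right)^{2} = 16$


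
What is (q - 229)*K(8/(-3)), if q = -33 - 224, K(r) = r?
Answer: 1296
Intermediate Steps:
q = -257
(q - 229)*K(8/(-3)) = (-257 - 229)*(8/(-3)) = -3888*(-1)/3 = -486*(-8/3) = 1296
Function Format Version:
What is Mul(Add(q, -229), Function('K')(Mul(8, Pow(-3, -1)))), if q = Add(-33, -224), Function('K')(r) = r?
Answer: 1296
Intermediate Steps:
q = -257
Mul(Add(q, -229), Function('K')(Mul(8, Pow(-3, -1)))) = Mul(Add(-257, -229), Mul(8, Pow(-3, -1))) = Mul(-486, Mul(8, Rational(-1, 3))) = Mul(-486, Rational(-8, 3)) = 1296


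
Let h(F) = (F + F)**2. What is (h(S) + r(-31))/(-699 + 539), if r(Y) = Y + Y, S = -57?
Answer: -6467/80 ≈ -80.838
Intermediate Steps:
r(Y) = 2*Y
h(F) = 4*F**2 (h(F) = (2*F)**2 = 4*F**2)
(h(S) + r(-31))/(-699 + 539) = (4*(-57)**2 + 2*(-31))/(-699 + 539) = (4*3249 - 62)/(-160) = (12996 - 62)*(-1/160) = 12934*(-1/160) = -6467/80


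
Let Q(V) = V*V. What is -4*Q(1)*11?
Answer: -44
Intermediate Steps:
Q(V) = V²
-4*Q(1)*11 = -4*1²*11 = -4*1*11 = -4*11 = -44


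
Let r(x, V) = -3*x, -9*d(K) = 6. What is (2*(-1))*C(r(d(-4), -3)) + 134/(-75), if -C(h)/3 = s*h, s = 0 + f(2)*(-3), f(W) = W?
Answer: -5534/75 ≈ -73.787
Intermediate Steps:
d(K) = -2/3 (d(K) = -1/9*6 = -2/3)
s = -6 (s = 0 + 2*(-3) = 0 - 6 = -6)
C(h) = 18*h (C(h) = -(-18)*h = 18*h)
(2*(-1))*C(r(d(-4), -3)) + 134/(-75) = (2*(-1))*(18*(-3*(-2/3))) + 134/(-75) = -36*2 + 134*(-1/75) = -2*36 - 134/75 = -72 - 134/75 = -5534/75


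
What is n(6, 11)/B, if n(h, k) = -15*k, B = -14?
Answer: 165/14 ≈ 11.786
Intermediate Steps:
n(6, 11)/B = -15*11/(-14) = -165*(-1/14) = 165/14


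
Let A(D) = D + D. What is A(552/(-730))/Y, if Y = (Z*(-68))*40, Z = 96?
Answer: 23/3971200 ≈ 5.7917e-6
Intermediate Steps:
A(D) = 2*D
Y = -261120 (Y = (96*(-68))*40 = -6528*40 = -261120)
A(552/(-730))/Y = (2*(552/(-730)))/(-261120) = (2*(552*(-1/730)))*(-1/261120) = (2*(-276/365))*(-1/261120) = -552/365*(-1/261120) = 23/3971200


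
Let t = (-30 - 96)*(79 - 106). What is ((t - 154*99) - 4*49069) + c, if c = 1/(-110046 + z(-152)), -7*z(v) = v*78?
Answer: -157851943927/758466 ≈ -2.0812e+5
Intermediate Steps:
z(v) = -78*v/7 (z(v) = -v*78/7 = -78*v/7)
c = -7/758466 (c = 1/(-110046 - 78/7*(-152)) = 1/(-110046 + 11856/7) = 1/(-758466/7) = -7/758466 ≈ -9.2292e-6)
t = 3402 (t = -126*(-27) = 3402)
((t - 154*99) - 4*49069) + c = ((3402 - 154*99) - 4*49069) - 7/758466 = ((3402 - 15246) - 196276) - 7/758466 = (-11844 - 196276) - 7/758466 = -208120 - 7/758466 = -157851943927/758466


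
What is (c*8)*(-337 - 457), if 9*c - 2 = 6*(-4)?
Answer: 139744/9 ≈ 15527.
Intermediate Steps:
c = -22/9 (c = 2/9 + (6*(-4))/9 = 2/9 + (1/9)*(-24) = 2/9 - 8/3 = -22/9 ≈ -2.4444)
(c*8)*(-337 - 457) = (-22/9*8)*(-337 - 457) = -176/9*(-794) = 139744/9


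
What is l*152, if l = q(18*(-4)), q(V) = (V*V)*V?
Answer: -56733696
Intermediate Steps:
q(V) = V³ (q(V) = V²*V = V³)
l = -373248 (l = (18*(-4))³ = (-72)³ = -373248)
l*152 = -373248*152 = -56733696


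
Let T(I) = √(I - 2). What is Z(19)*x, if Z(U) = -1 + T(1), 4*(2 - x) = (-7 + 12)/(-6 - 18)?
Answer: -197/96 + 197*I/96 ≈ -2.0521 + 2.0521*I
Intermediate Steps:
x = 197/96 (x = 2 - (-7 + 12)/(4*(-6 - 18)) = 2 - 5/(4*(-24)) = 2 - 5*(-1)/(4*24) = 2 - ¼*(-5/24) = 2 + 5/96 = 197/96 ≈ 2.0521)
T(I) = √(-2 + I)
Z(U) = -1 + I (Z(U) = -1 + √(-2 + 1) = -1 + √(-1) = -1 + I)
Z(19)*x = (-1 + I)*(197/96) = -197/96 + 197*I/96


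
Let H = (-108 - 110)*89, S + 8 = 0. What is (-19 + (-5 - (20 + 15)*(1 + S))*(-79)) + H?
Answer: -38381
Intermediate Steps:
S = -8 (S = -8 + 0 = -8)
H = -19402 (H = -218*89 = -19402)
(-19 + (-5 - (20 + 15)*(1 + S))*(-79)) + H = (-19 + (-5 - (20 + 15)*(1 - 8))*(-79)) - 19402 = (-19 + (-5 - 35*(-7))*(-79)) - 19402 = (-19 + (-5 - 1*(-245))*(-79)) - 19402 = (-19 + (-5 + 245)*(-79)) - 19402 = (-19 + 240*(-79)) - 19402 = (-19 - 18960) - 19402 = -18979 - 19402 = -38381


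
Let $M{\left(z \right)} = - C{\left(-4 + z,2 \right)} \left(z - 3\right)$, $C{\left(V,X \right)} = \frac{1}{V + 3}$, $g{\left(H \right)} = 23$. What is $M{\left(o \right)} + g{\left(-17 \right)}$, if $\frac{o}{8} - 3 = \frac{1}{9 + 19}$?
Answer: $\frac{3600}{163} \approx 22.086$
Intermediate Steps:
$o = \frac{170}{7}$ ($o = 24 + \frac{8}{9 + 19} = 24 + \frac{8}{28} = 24 + 8 \cdot \frac{1}{28} = 24 + \frac{2}{7} = \frac{170}{7} \approx 24.286$)
$C{\left(V,X \right)} = \frac{1}{3 + V}$
$M{\left(z \right)} = - \frac{-3 + z}{-1 + z}$ ($M{\left(z \right)} = - \frac{z - 3}{3 + \left(-4 + z\right)} = - \frac{-3 + z}{-1 + z}$)
$M{\left(o \right)} + g{\left(-17 \right)} = \frac{3 - \frac{170}{7}}{-1 + \frac{170}{7}} + 23 = \frac{3 - \frac{170}{7}}{\frac{163}{7}} + 23 = \frac{7}{163} \left(- \frac{149}{7}\right) + 23 = - \frac{149}{163} + 23 = \frac{3600}{163}$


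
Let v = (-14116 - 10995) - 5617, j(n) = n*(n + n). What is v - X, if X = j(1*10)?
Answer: -30928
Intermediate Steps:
j(n) = 2*n² (j(n) = n*(2*n) = 2*n²)
X = 200 (X = 2*(1*10)² = 2*10² = 2*100 = 200)
v = -30728 (v = -25111 - 5617 = -30728)
v - X = -30728 - 1*200 = -30728 - 200 = -30928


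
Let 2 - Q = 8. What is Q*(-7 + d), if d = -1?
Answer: 48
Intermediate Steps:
Q = -6 (Q = 2 - 1*8 = 2 - 8 = -6)
Q*(-7 + d) = -6*(-7 - 1) = -6*(-8) = 48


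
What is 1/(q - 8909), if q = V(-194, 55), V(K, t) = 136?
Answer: -1/8773 ≈ -0.00011399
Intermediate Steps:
q = 136
1/(q - 8909) = 1/(136 - 8909) = 1/(-8773) = -1/8773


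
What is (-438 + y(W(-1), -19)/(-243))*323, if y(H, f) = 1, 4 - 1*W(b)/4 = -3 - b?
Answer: -34378505/243 ≈ -1.4148e+5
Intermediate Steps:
W(b) = 28 + 4*b (W(b) = 16 - 4*(-3 - b) = 16 + (12 + 4*b) = 28 + 4*b)
(-438 + y(W(-1), -19)/(-243))*323 = (-438 + 1/(-243))*323 = (-438 + 1*(-1/243))*323 = (-438 - 1/243)*323 = -106435/243*323 = -34378505/243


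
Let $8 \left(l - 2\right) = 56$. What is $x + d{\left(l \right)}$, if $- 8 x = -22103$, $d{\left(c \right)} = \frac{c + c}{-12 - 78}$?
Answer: $\frac{110507}{40} \approx 2762.7$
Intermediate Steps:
$l = 9$ ($l = 2 + \frac{1}{8} \cdot 56 = 2 + 7 = 9$)
$d{\left(c \right)} = - \frac{c}{45}$ ($d{\left(c \right)} = \frac{2 c}{-90} = 2 c \left(- \frac{1}{90}\right) = - \frac{c}{45}$)
$x = \frac{22103}{8}$ ($x = \left(- \frac{1}{8}\right) \left(-22103\right) = \frac{22103}{8} \approx 2762.9$)
$x + d{\left(l \right)} = \frac{22103}{8} - \frac{1}{5} = \frac{110507}{40}$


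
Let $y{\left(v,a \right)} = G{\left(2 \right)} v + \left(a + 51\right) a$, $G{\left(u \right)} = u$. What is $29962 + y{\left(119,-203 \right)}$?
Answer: $61056$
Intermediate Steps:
$y{\left(v,a \right)} = 2 v + a \left(51 + a\right)$ ($y{\left(v,a \right)} = 2 v + \left(a + 51\right) a = 2 v + \left(51 + a\right) a = 2 v + a \left(51 + a\right)$)
$29962 + y{\left(119,-203 \right)} = 29962 + \left(\left(-203\right)^{2} + 2 \cdot 119 + 51 \left(-203\right)\right) = 29962 + \left(41209 + 238 - 10353\right) = 29962 + 31094 = 61056$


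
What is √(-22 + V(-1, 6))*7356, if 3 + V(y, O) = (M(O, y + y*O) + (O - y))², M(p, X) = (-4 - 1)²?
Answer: 22068*√111 ≈ 2.3250e+5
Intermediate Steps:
M(p, X) = 25 (M(p, X) = (-5)² = 25)
V(y, O) = -3 + (25 + O - y)² (V(y, O) = -3 + (25 + (O - y))² = -3 + (25 + O - y)²)
√(-22 + V(-1, 6))*7356 = √(-22 + (-3 + (25 + 6 - 1*(-1))²))*7356 = √(-22 + (-3 + (25 + 6 + 1)²))*7356 = √(-22 + (-3 + 32²))*7356 = √(-22 + (-3 + 1024))*7356 = √(-22 + 1021)*7356 = √999*7356 = (3*√111)*7356 = 22068*√111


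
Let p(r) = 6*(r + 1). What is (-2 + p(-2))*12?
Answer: -96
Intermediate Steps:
p(r) = 6 + 6*r (p(r) = 6*(1 + r) = 6 + 6*r)
(-2 + p(-2))*12 = (-2 + (6 + 6*(-2)))*12 = (-2 + (6 - 12))*12 = (-2 - 6)*12 = -8*12 = -96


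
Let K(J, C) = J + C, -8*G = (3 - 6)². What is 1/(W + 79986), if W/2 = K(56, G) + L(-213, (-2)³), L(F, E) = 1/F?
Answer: 852/68241571 ≈ 1.2485e-5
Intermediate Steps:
G = -9/8 (G = -(3 - 6)²/8 = -⅛*(-3)² = -⅛*9 = -9/8 ≈ -1.1250)
K(J, C) = C + J
W = 93499/852 (W = 2*((-9/8 + 56) + 1/(-213)) = 2*(439/8 - 1/213) = 2*(93499/1704) = 93499/852 ≈ 109.74)
1/(W + 79986) = 1/(93499/852 + 79986) = 1/(68241571/852) = 852/68241571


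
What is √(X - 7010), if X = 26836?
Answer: √19826 ≈ 140.80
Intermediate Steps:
√(X - 7010) = √(26836 - 7010) = √19826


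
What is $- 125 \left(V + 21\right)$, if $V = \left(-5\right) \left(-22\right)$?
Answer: $-16375$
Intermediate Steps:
$V = 110$
$- 125 \left(V + 21\right) = - 125 \left(110 + 21\right) = \left(-125\right) 131 = -16375$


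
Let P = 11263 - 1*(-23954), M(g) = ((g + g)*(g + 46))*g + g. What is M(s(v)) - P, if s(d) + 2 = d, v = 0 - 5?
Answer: -31402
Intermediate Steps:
v = -5
s(d) = -2 + d
M(g) = g + 2*g²*(46 + g) (M(g) = ((2*g)*(46 + g))*g + g = (2*g*(46 + g))*g + g = 2*g²*(46 + g) + g = g + 2*g²*(46 + g))
P = 35217 (P = 11263 + 23954 = 35217)
M(s(v)) - P = (-2 - 5)*(1 + 2*(-2 - 5)² + 92*(-2 - 5)) - 1*35217 = -7*(1 + 2*(-7)² + 92*(-7)) - 35217 = -7*(1 + 2*49 - 644) - 35217 = -7*(1 + 98 - 644) - 35217 = -7*(-545) - 35217 = 3815 - 35217 = -31402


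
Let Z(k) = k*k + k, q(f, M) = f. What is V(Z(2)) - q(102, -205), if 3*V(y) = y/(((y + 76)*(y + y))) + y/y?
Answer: -16673/164 ≈ -101.66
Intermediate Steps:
Z(k) = k + k² (Z(k) = k² + k = k + k²)
V(y) = ⅓ + 1/(6*(76 + y)) (V(y) = (y/(((y + 76)*(y + y))) + y/y)/3 = (y/(((76 + y)*(2*y))) + 1)/3 = (y/((2*y*(76 + y))) + 1)/3 = (y*(1/(2*y*(76 + y))) + 1)/3 = (1/(2*(76 + y)) + 1)/3 = (1 + 1/(2*(76 + y)))/3 = ⅓ + 1/(6*(76 + y)))
V(Z(2)) - q(102, -205) = (153 + 2*(2*(1 + 2)))/(6*(76 + 2*(1 + 2))) - 1*102 = (153 + 2*(2*3))/(6*(76 + 2*3)) - 102 = (153 + 2*6)/(6*(76 + 6)) - 102 = (⅙)*(153 + 12)/82 - 102 = (⅙)*(1/82)*165 - 102 = 55/164 - 102 = -16673/164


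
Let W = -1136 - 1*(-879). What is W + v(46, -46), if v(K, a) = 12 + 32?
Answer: -213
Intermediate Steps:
v(K, a) = 44
W = -257 (W = -1136 + 879 = -257)
W + v(46, -46) = -257 + 44 = -213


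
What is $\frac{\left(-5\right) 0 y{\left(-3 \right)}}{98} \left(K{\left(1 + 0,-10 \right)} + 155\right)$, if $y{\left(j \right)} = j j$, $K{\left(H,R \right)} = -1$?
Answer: $0$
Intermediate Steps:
$y{\left(j \right)} = j^{2}$
$\frac{\left(-5\right) 0 y{\left(-3 \right)}}{98} \left(K{\left(1 + 0,-10 \right)} + 155\right) = \frac{\left(-5\right) 0 \left(-3\right)^{2}}{98} \left(-1 + 155\right) = 0 \cdot 9 \cdot \frac{1}{98} \cdot 154 = 0 \cdot \frac{1}{98} \cdot 154 = 0 \cdot 154 = 0$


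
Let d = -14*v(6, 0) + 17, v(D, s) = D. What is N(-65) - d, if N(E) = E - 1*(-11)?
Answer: 13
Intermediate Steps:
N(E) = 11 + E (N(E) = E + 11 = 11 + E)
d = -67 (d = -14*6 + 17 = -84 + 17 = -67)
N(-65) - d = (11 - 65) - 1*(-67) = -54 + 67 = 13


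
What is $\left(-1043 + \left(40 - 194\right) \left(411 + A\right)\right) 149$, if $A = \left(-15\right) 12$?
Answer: $-5455933$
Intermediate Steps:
$A = -180$
$\left(-1043 + \left(40 - 194\right) \left(411 + A\right)\right) 149 = \left(-1043 + \left(40 - 194\right) \left(411 - 180\right)\right) 149 = \left(-1043 - 35574\right) 149 = \left(-36617\right) 149 = -5455933$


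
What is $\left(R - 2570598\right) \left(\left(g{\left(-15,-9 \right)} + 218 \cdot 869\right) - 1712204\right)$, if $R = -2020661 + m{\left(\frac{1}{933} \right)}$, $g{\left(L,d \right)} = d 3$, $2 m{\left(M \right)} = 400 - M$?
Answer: $\frac{13045605593388955}{1866} \approx 6.9912 \cdot 10^{12}$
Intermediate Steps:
$m{\left(M \right)} = 200 - \frac{M}{2}$ ($m{\left(M \right)} = \frac{400 - M}{2} = 200 - \frac{M}{2}$)
$g{\left(L,d \right)} = 3 d$
$R = - \frac{3770180227}{1866}$ ($R = -2020661 + \left(200 - \frac{1}{2 \cdot 933}\right) = -2020661 + \left(200 - \frac{1}{1866}\right) = -2020661 + \frac{373199}{1866} = - \frac{3770180227}{1866} \approx -2.0205 \cdot 10^{6}$)
$\left(R - 2570598\right) \left(\left(g{\left(-15,-9 \right)} + 218 \cdot 869\right) - 1712204\right) = \left(- \frac{3770180227}{1866} - 2570598\right) \left(\left(3 \left(-9\right) + 218 \cdot 869\right) - 1712204\right) = - \frac{8566916095 \left(\left(-27 + 189442\right) - 1712204\right)}{1866} = - \frac{8566916095 \left(189415 - 1712204\right)}{1866} = \left(- \frac{8566916095}{1866}\right) \left(-1522789\right) = \frac{13045605593388955}{1866}$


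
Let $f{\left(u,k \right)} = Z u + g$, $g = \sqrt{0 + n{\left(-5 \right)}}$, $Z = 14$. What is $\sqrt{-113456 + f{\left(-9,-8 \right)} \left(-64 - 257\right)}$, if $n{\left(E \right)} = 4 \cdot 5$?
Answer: $\sqrt{-73010 - 642 \sqrt{5}} \approx 272.85 i$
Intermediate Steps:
$n{\left(E \right)} = 20$
$g = 2 \sqrt{5}$ ($g = \sqrt{0 + 20} = \sqrt{20} = 2 \sqrt{5} \approx 4.4721$)
$f{\left(u,k \right)} = 2 \sqrt{5} + 14 u$ ($f{\left(u,k \right)} = 14 u + 2 \sqrt{5} = 2 \sqrt{5} + 14 u$)
$\sqrt{-113456 + f{\left(-9,-8 \right)} \left(-64 - 257\right)} = \sqrt{-113456 + \left(2 \sqrt{5} + 14 \left(-9\right)\right) \left(-64 - 257\right)} = \sqrt{-113456 + \left(2 \sqrt{5} - 126\right) \left(-321\right)} = \sqrt{-113456 + \left(-126 + 2 \sqrt{5}\right) \left(-321\right)} = \sqrt{-113456 + \left(40446 - 642 \sqrt{5}\right)} = \sqrt{-73010 - 642 \sqrt{5}}$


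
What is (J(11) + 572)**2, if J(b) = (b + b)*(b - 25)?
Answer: 69696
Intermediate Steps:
J(b) = 2*b*(-25 + b) (J(b) = (2*b)*(-25 + b) = 2*b*(-25 + b))
(J(11) + 572)**2 = (2*11*(-25 + 11) + 572)**2 = (2*11*(-14) + 572)**2 = (-308 + 572)**2 = 264**2 = 69696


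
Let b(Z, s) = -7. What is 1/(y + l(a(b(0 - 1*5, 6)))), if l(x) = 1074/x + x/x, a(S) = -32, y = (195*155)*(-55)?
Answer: -16/26598521 ≈ -6.0154e-7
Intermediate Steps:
y = -1662375 (y = 30225*(-55) = -1662375)
l(x) = 1 + 1074/x (l(x) = 1074/x + 1 = 1 + 1074/x)
1/(y + l(a(b(0 - 1*5, 6)))) = 1/(-1662375 + (1074 - 32)/(-32)) = 1/(-1662375 - 1/32*1042) = 1/(-1662375 - 521/16) = 1/(-26598521/16) = -16/26598521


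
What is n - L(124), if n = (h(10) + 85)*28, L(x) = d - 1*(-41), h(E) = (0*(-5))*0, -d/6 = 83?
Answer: 2837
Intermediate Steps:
d = -498 (d = -6*83 = -498)
h(E) = 0 (h(E) = 0*0 = 0)
L(x) = -457 (L(x) = -498 - 1*(-41) = -498 + 41 = -457)
n = 2380 (n = (0 + 85)*28 = 85*28 = 2380)
n - L(124) = 2380 - 1*(-457) = 2380 + 457 = 2837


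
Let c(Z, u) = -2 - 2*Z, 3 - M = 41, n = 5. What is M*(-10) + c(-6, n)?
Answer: 390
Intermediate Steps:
M = -38 (M = 3 - 1*41 = 3 - 41 = -38)
M*(-10) + c(-6, n) = -38*(-10) + (-2 - 2*(-6)) = 380 + (-2 + 12) = 380 + 10 = 390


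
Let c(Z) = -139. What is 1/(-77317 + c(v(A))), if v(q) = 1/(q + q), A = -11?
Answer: -1/77456 ≈ -1.2911e-5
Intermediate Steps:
v(q) = 1/(2*q)
1/(-77317 + c(v(A))) = 1/(-77317 - 139) = 1/(-77456) = -1/77456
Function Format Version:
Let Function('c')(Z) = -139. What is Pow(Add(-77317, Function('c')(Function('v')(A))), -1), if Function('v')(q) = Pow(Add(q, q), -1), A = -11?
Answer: Rational(-1, 77456) ≈ -1.2911e-5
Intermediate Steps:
Function('v')(q) = Mul(Rational(1, 2), Pow(q, -1)) (Function('v')(q) = Pow(Mul(2, q), -1) = Mul(Rational(1, 2), Pow(q, -1)))
Pow(Add(-77317, Function('c')(Function('v')(A))), -1) = Pow(Add(-77317, -139), -1) = Pow(-77456, -1) = Rational(-1, 77456)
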